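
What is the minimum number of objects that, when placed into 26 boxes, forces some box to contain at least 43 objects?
n = (43 − 1)·26 + 1 = 1093

By the generalised pigeonhole principle, to guarantee some box contains ≥ r objects we need more than (r − 1) · k objects total. Threshold: n = (r − 1) · k + 1. With r = 43 and k = 26: n = 42 · 26 + 1 = 1092 + 1 = 1093. For n = 1092 = 42 · 26, we can put exactly 42 objects in every box, avoiding 43 in any single one — so 1093 is tight.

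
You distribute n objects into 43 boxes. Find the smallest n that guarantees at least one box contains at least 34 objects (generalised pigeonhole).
n = (34 − 1)·43 + 1 = 1420

By the generalised pigeonhole principle, to guarantee some box contains ≥ r objects we need more than (r − 1) · k objects total. Threshold: n = (r − 1) · k + 1. With r = 34 and k = 43: n = 33 · 43 + 1 = 1419 + 1 = 1420. For n = 1419 = 33 · 43, we can put exactly 33 objects in every box, avoiding 34 in any single one — so 1420 is tight.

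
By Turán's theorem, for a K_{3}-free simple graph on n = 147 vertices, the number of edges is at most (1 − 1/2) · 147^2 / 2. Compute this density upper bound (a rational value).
Turán density bound = (1/2) · 147^2/2 = 21609/4 ≈ 5402.25

Turán's theorem: ex(n, K_{r+1}) is achieved by the complete r-partite Turán graph T(n, r) with parts as balanced as possible, and is at most (1 − 1/r) · n^2/2. For r = 2, n = 147: the density bound is (1/2) · 21609/2 = 21609/4 ≈ 5402.25. The integer-valued extremum is e(T(147, 2)) = 5402, which is strictly less than the density bound 21609/4 since 2 ∤ 147 (the parts of T(147, 2) cannot all be equal).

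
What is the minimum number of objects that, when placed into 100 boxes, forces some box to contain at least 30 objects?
n = (30 − 1)·100 + 1 = 2901

By the generalised pigeonhole principle, to guarantee some box contains ≥ r objects we need more than (r − 1) · k objects total. Threshold: n = (r − 1) · k + 1. With r = 30 and k = 100: n = 29 · 100 + 1 = 2900 + 1 = 2901. For n = 2900 = 29 · 100, we can put exactly 29 objects in every box, avoiding 30 in any single one — so 2901 is tight.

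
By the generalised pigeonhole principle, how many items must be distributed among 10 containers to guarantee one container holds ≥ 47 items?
n = (47 − 1)·10 + 1 = 461

By the generalised pigeonhole principle, to guarantee some box contains ≥ r objects we need more than (r − 1) · k objects total. Threshold: n = (r − 1) · k + 1. With r = 47 and k = 10: n = 46 · 10 + 1 = 460 + 1 = 461. For n = 460 = 46 · 10, we can put exactly 46 objects in every box, avoiding 47 in any single one — so 461 is tight.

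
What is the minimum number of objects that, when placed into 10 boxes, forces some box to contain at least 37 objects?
n = (37 − 1)·10 + 1 = 361

By the generalised pigeonhole principle, to guarantee some box contains ≥ r objects we need more than (r − 1) · k objects total. Threshold: n = (r − 1) · k + 1. With r = 37 and k = 10: n = 36 · 10 + 1 = 360 + 1 = 361. For n = 360 = 36 · 10, we can put exactly 36 objects in every box, avoiding 37 in any single one — so 361 is tight.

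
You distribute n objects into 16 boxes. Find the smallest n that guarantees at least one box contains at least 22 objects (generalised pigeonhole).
n = (22 − 1)·16 + 1 = 337

By the generalised pigeonhole principle, to guarantee some box contains ≥ r objects we need more than (r − 1) · k objects total. Threshold: n = (r − 1) · k + 1. With r = 22 and k = 16: n = 21 · 16 + 1 = 336 + 1 = 337. For n = 336 = 21 · 16, we can put exactly 21 objects in every box, avoiding 22 in any single one — so 337 is tight.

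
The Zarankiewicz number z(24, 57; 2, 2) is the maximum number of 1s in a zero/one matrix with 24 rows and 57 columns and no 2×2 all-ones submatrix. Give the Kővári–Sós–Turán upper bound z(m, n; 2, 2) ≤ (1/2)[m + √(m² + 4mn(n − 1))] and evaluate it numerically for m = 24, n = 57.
z(24, 57; 2, 2) ≤ (1/2)[24 + √(24² + 4·24·57·56)] = (1/2)[24 + √307008] = 289.0415

Kővári–Sós–Turán: let r_1, ..., r_24 be the row sums and z = Σ r_i the total number of 1s. Each pair of columns can share at most one row with both entries 1 (else a 2×2 all-ones block appears), so Σ_i C(r_i, 2) ≤ C(57, 2) = 1596. By convexity Σ_i C(r_i, 2) ≥ 24·C(z/24, 2) = z(z − 24)/(2·24), giving z² − 24z − 24·57·56 ≤ 0 and hence z ≤ (1/2)[24 + √(576 + 4·76608)] = (1/2)[24 + √307008] ≈ (1/2)(24 + 554.083) = 289.0415.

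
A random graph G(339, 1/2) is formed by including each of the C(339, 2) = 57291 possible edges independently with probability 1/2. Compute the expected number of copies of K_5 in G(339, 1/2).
E[# K_5] = C(339, 5) · (1/2)^C(5, 2) = 36220057692 / 2^10 = 9055014423/256 ≈ 35371150.089844

For each 5-subset S of vertices (there are C(339, 5) = 36220057692 such S), let X_S = 1 if S induces a K_5 (all C(5, 2) = 10 edges present). Then P(X_S = 1) = (1/2)^10 = 1/1024. By linearity of expectation, E[# K_5] = C(339, 5) · (1/2)^10 = 36220057692 / 1024 = 9055014423/256 ≈ 35371150.089844.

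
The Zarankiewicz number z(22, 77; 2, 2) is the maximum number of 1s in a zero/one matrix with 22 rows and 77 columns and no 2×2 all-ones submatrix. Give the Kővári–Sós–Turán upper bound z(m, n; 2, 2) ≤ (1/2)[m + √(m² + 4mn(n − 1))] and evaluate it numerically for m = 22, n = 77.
z(22, 77; 2, 2) ≤ (1/2)[22 + √(22² + 4·22·77·76)] = (1/2)[22 + √515460] = 369.9777

Kővári–Sós–Turán: let r_1, ..., r_22 be the row sums and z = Σ r_i the total number of 1s. Each pair of columns can share at most one row with both entries 1 (else a 2×2 all-ones block appears), so Σ_i C(r_i, 2) ≤ C(77, 2) = 2926. By convexity Σ_i C(r_i, 2) ≥ 22·C(z/22, 2) = z(z − 22)/(2·22), giving z² − 22z − 22·77·76 ≤ 0 and hence z ≤ (1/2)[22 + √(484 + 4·128744)] = (1/2)[22 + √515460] ≈ (1/2)(22 + 717.9554) = 369.9777.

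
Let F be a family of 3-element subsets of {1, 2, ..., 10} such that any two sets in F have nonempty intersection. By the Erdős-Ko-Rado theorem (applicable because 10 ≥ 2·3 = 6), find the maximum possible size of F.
max |F| = C(9, 2) = 36

The Erdős-Ko-Rado theorem states: for n ≥ 2k, an intersecting family of k-subsets of an n-element set has size at most C(n − 1, k − 1), with equality for 'star' families {A ⊆ [n] : |A| = k, i ∈ A} (fix an element i). For n = 10, k = 3: C(9, 2) = 36.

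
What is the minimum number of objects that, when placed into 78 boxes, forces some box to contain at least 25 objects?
n = (25 − 1)·78 + 1 = 1873

By the generalised pigeonhole principle, to guarantee some box contains ≥ r objects we need more than (r − 1) · k objects total. Threshold: n = (r − 1) · k + 1. With r = 25 and k = 78: n = 24 · 78 + 1 = 1872 + 1 = 1873. For n = 1872 = 24 · 78, we can put exactly 24 objects in every box, avoiding 25 in any single one — so 1873 is tight.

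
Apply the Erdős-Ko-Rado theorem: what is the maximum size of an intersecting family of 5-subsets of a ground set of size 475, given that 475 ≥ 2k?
max |F| = C(474, 4) = 2076783126

The Erdős-Ko-Rado theorem states: for n ≥ 2k, an intersecting family of k-subsets of an n-element set has size at most C(n − 1, k − 1), with equality for 'star' families {A ⊆ [n] : |A| = k, i ∈ A} (fix an element i). For n = 475, k = 5: C(474, 4) = 2076783126.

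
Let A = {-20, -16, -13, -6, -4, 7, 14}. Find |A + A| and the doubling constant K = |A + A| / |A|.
K = |A + A| / |A| = 25/7

Enumerate A + A = {a + b : a, b ∈ A}. With |A| = 7, there are |A|^2 = 49 ordered sum pairs; collecting distinct values, A + A = {-40, -36, -33, -32, -29, -26, -24, -22, -20, -19, -17, -13, -12, -10, -9, -8, -6, -2, 1, 3, 8, 10, 14, 21, 28}, so |A + A| = 25. Thus K = 25/7. For comparison, the minimum possible |A + A| over all 7-element sets is 2·7 − 1 = 13 (so min K = 13/7), attained only by arithmetic progressions.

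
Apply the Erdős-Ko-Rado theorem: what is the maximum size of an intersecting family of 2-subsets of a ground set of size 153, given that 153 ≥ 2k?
max |F| = C(152, 1) = 152

The Erdős-Ko-Rado theorem states: for n ≥ 2k, an intersecting family of k-subsets of an n-element set has size at most C(n − 1, k − 1), with equality for 'star' families {A ⊆ [n] : |A| = k, i ∈ A} (fix an element i). For n = 153, k = 2: C(152, 1) = 152.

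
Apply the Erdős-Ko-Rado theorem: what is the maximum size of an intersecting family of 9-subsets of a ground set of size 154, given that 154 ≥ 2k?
max |F| = C(153, 8) = 6183023199255

Erdős-Ko-Rado (1961): when n ≥ 2k, max |F| = C(n−1, k−1). The bound is attained by the star {A : i ∈ A} for any fixed i ∈ [n]. Here C(154−1, 9−1) = C(153, 8) = 6183023199255.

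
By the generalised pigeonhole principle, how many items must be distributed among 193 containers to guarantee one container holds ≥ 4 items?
n = (4 − 1)·193 + 1 = 580

By the generalised pigeonhole principle, to guarantee some box contains ≥ r objects we need more than (r − 1) · k objects total. Threshold: n = (r − 1) · k + 1. With r = 4 and k = 193: n = 3 · 193 + 1 = 579 + 1 = 580. For n = 579 = 3 · 193, we can put exactly 3 objects in every box, avoiding 4 in any single one — so 580 is tight.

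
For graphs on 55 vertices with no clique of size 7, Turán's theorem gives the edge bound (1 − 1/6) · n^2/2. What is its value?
Turán density bound = (5/6) · 55^2/2 = 15125/12 ≈ 1260.4167

Turán's theorem: ex(n, K_{r+1}) is achieved by the complete r-partite Turán graph T(n, r) with parts as balanced as possible, and is at most (1 − 1/r) · n^2/2. For r = 6, n = 55: the density bound is (5/6) · 3025/2 = 15125/12 ≈ 1260.4167. The integer-valued extremum is e(T(55, 6)) = 1260, which is strictly less than the density bound 15125/12 since 6 ∤ 55 (the parts of T(55, 6) cannot all be equal).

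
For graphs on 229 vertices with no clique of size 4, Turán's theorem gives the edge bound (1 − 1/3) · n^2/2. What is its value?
Turán density bound = (2/3) · 229^2/2 = 52441/3 ≈ 17480.3333

Turán's theorem: ex(n, K_{r+1}) is achieved by the complete r-partite Turán graph T(n, r) with parts as balanced as possible, and is at most (1 − 1/r) · n^2/2. For r = 3, n = 229: the density bound is (2/3) · 52441/2 = 52441/3 ≈ 17480.3333. The integer-valued extremum is e(T(229, 3)) = 17480, which is strictly less than the density bound 52441/3 since 3 ∤ 229 (the parts of T(229, 3) cannot all be equal).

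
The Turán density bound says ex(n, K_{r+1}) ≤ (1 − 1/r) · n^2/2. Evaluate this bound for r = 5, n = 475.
Turán density bound = (4/5) · 475^2/2 = 90250

Turán's theorem: ex(n, K_{r+1}) is achieved by the complete r-partite Turán graph T(n, r) with parts as balanced as possible, and is at most (1 − 1/r) · n^2/2. For r = 5, n = 475: the density bound is (4/5) · 225625/2 = 90250. Since 5 ∣ 475, the Turán graph T(475, 5) has parts of equal size 95, and its edge count e(T(475, 5)) = 90250 attains the density bound exactly.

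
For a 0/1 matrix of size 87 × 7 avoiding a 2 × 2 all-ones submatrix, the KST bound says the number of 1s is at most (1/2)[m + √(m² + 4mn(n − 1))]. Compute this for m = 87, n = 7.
z(87, 7; 2, 2) ≤ (1/2)[87 + √(87² + 4·87·7·6)] = (1/2)[87 + √22185] = 117.9731

Kővári–Sós–Turán: let r_1, ..., r_87 be the row sums and z = Σ r_i the total number of 1s. Each pair of columns can share at most one row with both entries 1 (else a 2×2 all-ones block appears), so Σ_i C(r_i, 2) ≤ C(7, 2) = 21. By convexity Σ_i C(r_i, 2) ≥ 87·C(z/87, 2) = z(z − 87)/(2·87), giving z² − 87z − 87·7·6 ≤ 0 and hence z ≤ (1/2)[87 + √(7569 + 4·3654)] = (1/2)[87 + √22185] ≈ (1/2)(87 + 148.9463) = 117.9731.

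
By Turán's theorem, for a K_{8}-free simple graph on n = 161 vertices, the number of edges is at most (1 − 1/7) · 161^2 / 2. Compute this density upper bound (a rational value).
Turán density bound = (6/7) · 161^2/2 = 11109

Turán's theorem: ex(n, K_{r+1}) is achieved by the complete r-partite Turán graph T(n, r) with parts as balanced as possible, and is at most (1 − 1/r) · n^2/2. For r = 7, n = 161: the density bound is (6/7) · 25921/2 = 11109. Since 7 ∣ 161, the Turán graph T(161, 7) has parts of equal size 23, and its edge count e(T(161, 7)) = 11109 attains the density bound exactly.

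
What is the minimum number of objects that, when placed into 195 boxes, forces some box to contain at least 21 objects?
n = (21 − 1)·195 + 1 = 3901

By the generalised pigeonhole principle, to guarantee some box contains ≥ r objects we need more than (r − 1) · k objects total. Threshold: n = (r − 1) · k + 1. With r = 21 and k = 195: n = 20 · 195 + 1 = 3900 + 1 = 3901. For n = 3900 = 20 · 195, we can put exactly 20 objects in every box, avoiding 21 in any single one — so 3901 is tight.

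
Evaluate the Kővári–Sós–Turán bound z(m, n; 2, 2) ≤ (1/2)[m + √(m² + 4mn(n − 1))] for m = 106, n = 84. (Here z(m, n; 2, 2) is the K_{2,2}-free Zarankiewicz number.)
z(106, 84; 2, 2) ≤ (1/2)[106 + √(106² + 4·106·84·83)] = (1/2)[106 + √2967364] = 914.3019

Kővári–Sós–Turán: let r_1, ..., r_106 be the row sums and z = Σ r_i the total number of 1s. Each pair of columns can share at most one row with both entries 1 (else a 2×2 all-ones block appears), so Σ_i C(r_i, 2) ≤ C(84, 2) = 3486. By convexity Σ_i C(r_i, 2) ≥ 106·C(z/106, 2) = z(z − 106)/(2·106), giving z² − 106z − 106·84·83 ≤ 0 and hence z ≤ (1/2)[106 + √(11236 + 4·739032)] = (1/2)[106 + √2967364] ≈ (1/2)(106 + 1722.6038) = 914.3019.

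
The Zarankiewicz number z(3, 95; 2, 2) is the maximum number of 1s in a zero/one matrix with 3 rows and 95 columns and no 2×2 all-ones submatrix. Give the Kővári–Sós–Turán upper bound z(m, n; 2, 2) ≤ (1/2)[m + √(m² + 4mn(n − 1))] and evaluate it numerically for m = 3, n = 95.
z(3, 95; 2, 2) ≤ (1/2)[3 + √(3² + 4·3·95·94)] = (1/2)[3 + √107169] = 165.1834

Kővári–Sós–Turán: let r_1, ..., r_3 be the row sums and z = Σ r_i the total number of 1s. Each pair of columns can share at most one row with both entries 1 (else a 2×2 all-ones block appears), so Σ_i C(r_i, 2) ≤ C(95, 2) = 4465. By convexity Σ_i C(r_i, 2) ≥ 3·C(z/3, 2) = z(z − 3)/(2·3), giving z² − 3z − 3·95·94 ≤ 0 and hence z ≤ (1/2)[3 + √(9 + 4·26790)] = (1/2)[3 + √107169] ≈ (1/2)(3 + 327.3668) = 165.1834.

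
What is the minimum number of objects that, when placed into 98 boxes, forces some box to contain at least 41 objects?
n = (41 − 1)·98 + 1 = 3921

By the generalised pigeonhole principle, to guarantee some box contains ≥ r objects we need more than (r − 1) · k objects total. Threshold: n = (r − 1) · k + 1. With r = 41 and k = 98: n = 40 · 98 + 1 = 3920 + 1 = 3921. For n = 3920 = 40 · 98, we can put exactly 40 objects in every box, avoiding 41 in any single one — so 3921 is tight.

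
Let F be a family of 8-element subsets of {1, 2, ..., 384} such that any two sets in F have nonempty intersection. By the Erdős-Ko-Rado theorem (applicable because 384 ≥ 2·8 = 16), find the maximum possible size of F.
max |F| = C(383, 7) = 226993035589983

Erdős-Ko-Rado (1961): when n ≥ 2k, max |F| = C(n−1, k−1). The bound is attained by the star {A : i ∈ A} for any fixed i ∈ [n]. Here C(384−1, 8−1) = C(383, 7) = 226993035589983.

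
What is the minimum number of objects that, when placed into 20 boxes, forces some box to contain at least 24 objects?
n = (24 − 1)·20 + 1 = 461

By the generalised pigeonhole principle, to guarantee some box contains ≥ r objects we need more than (r − 1) · k objects total. Threshold: n = (r − 1) · k + 1. With r = 24 and k = 20: n = 23 · 20 + 1 = 460 + 1 = 461. For n = 460 = 23 · 20, we can put exactly 23 objects in every box, avoiding 24 in any single one — so 461 is tight.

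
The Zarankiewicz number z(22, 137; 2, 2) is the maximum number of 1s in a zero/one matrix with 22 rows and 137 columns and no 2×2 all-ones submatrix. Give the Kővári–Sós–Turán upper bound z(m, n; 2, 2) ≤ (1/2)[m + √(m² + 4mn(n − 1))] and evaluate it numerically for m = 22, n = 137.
z(22, 137; 2, 2) ≤ (1/2)[22 + √(22² + 4·22·137·136)] = (1/2)[22 + √1640100] = 651.3319

Kővári–Sós–Turán: let r_1, ..., r_22 be the row sums and z = Σ r_i the total number of 1s. Each pair of columns can share at most one row with both entries 1 (else a 2×2 all-ones block appears), so Σ_i C(r_i, 2) ≤ C(137, 2) = 9316. By convexity Σ_i C(r_i, 2) ≥ 22·C(z/22, 2) = z(z − 22)/(2·22), giving z² − 22z − 22·137·136 ≤ 0 and hence z ≤ (1/2)[22 + √(484 + 4·409904)] = (1/2)[22 + √1640100] ≈ (1/2)(22 + 1280.6639) = 651.3319.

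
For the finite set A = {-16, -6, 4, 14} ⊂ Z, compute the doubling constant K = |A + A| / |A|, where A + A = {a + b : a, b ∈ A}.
K = |A + A| / |A| = 7/4

Enumerate A + A = {a + b : a, b ∈ A}. With |A| = 4, there are |A|^2 = 16 ordered sum pairs; collecting distinct values, A + A = {-32, -22, -12, -2, 8, 18, 28}, so |A + A| = 7. Thus K = 7/4. Here |A + A| = 2|A| − 1 = 7, the minimum possible — so K = 7/4 is minimal, which holds iff A is an arithmetic progression.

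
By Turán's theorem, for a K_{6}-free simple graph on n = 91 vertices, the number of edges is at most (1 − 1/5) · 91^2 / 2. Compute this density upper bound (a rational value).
Turán density bound = (4/5) · 91^2/2 = 16562/5 ≈ 3312.4

Turán's theorem: ex(n, K_{r+1}) is achieved by the complete r-partite Turán graph T(n, r) with parts as balanced as possible, and is at most (1 − 1/r) · n^2/2. For r = 5, n = 91: the density bound is (4/5) · 8281/2 = 16562/5 ≈ 3312.4. The integer-valued extremum is e(T(91, 5)) = 3312, which is strictly less than the density bound 16562/5 since 5 ∤ 91 (the parts of T(91, 5) cannot all be equal).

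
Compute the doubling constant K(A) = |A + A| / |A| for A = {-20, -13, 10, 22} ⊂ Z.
K = |A + A| / |A| = 10/4 = 5/2

Enumerate A + A = {a + b : a, b ∈ A}. With |A| = 4, there are |A|^2 = 16 ordered sum pairs; collecting distinct values, A + A = {-40, -33, -26, -10, -3, 2, 9, 20, 32, 44}, so |A + A| = 10. Thus K = 10/4 = 5/2. For comparison, the minimum possible |A + A| over all 4-element sets is 2·4 − 1 = 7 (so min K = 7/4), attained only by arithmetic progressions.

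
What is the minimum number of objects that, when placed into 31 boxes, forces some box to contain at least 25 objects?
n = (25 − 1)·31 + 1 = 745

By the generalised pigeonhole principle, to guarantee some box contains ≥ r objects we need more than (r − 1) · k objects total. Threshold: n = (r − 1) · k + 1. With r = 25 and k = 31: n = 24 · 31 + 1 = 744 + 1 = 745. For n = 744 = 24 · 31, we can put exactly 24 objects in every box, avoiding 25 in any single one — so 745 is tight.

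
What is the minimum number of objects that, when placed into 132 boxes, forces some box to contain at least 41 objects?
n = (41 − 1)·132 + 1 = 5281

By the generalised pigeonhole principle, to guarantee some box contains ≥ r objects we need more than (r − 1) · k objects total. Threshold: n = (r − 1) · k + 1. With r = 41 and k = 132: n = 40 · 132 + 1 = 5280 + 1 = 5281. For n = 5280 = 40 · 132, we can put exactly 40 objects in every box, avoiding 41 in any single one — so 5281 is tight.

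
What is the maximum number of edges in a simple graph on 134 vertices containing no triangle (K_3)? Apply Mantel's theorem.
ex(134, K_3) = ⌊134^2/4⌋ = 4489

Mantel (1907): a triangle-free graph on n vertices has at most ⌊n^2/4⌋ edges, with equality for the complete bipartite graph K_{⌊n/2⌋, ⌈n/2⌉}. For n = 134: ⌊134^2/4⌋ = ⌊17956/4⌋ = 4489. The extremal graph is K_{67, 67}, which has 67·67 = 4489 edges.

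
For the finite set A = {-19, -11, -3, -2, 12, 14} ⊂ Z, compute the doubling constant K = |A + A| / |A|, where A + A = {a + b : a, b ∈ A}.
K = |A + A| / |A| = 19/6

Enumerate A + A = {a + b : a, b ∈ A}. With |A| = 6, there are |A|^2 = 36 ordered sum pairs; collecting distinct values, A + A = {-38, -30, -22, -21, -14, -13, -7, -6, -5, -4, 1, 3, 9, 10, 11, 12, 24, 26, 28}, so |A + A| = 19. Thus K = 19/6. For comparison, the minimum possible |A + A| over all 6-element sets is 2·6 − 1 = 11 (so min K = 11/6), attained only by arithmetic progressions.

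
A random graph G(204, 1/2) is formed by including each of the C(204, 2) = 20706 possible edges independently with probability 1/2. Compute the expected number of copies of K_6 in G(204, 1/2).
E[# K_6] = C(204, 6) · (1/2)^C(6, 2) = 92944609660 / 2^15 = 23236152415/8192 ≈ 2836444.386597

For each 6-subset S of vertices (there are C(204, 6) = 92944609660 such S), let X_S = 1 if S induces a K_6 (all C(6, 2) = 15 edges present). Then P(X_S = 1) = (1/2)^15 = 1/32768. By linearity of expectation, E[# K_6] = C(204, 6) · (1/2)^15 = 92944609660 / 32768 = 23236152415/8192 ≈ 2836444.386597.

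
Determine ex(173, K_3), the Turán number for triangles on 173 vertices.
ex(173, K_3) = ⌊173^2/4⌋ = 7482

Mantel (1907): a triangle-free graph on n vertices has at most ⌊n^2/4⌋ edges, with equality for the complete bipartite graph K_{⌊n/2⌋, ⌈n/2⌉}. For n = 173: ⌊173^2/4⌋ = ⌊29929/4⌋ = 7482. The extremal graph is K_{86, 87}, which has 86·87 = 7482 edges.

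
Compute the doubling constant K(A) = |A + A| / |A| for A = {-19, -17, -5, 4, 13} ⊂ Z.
K = |A + A| / |A| = 14/5

Enumerate A + A = {a + b : a, b ∈ A}. With |A| = 5, there are |A|^2 = 25 ordered sum pairs; collecting distinct values, A + A = {-38, -36, -34, -24, -22, -15, -13, -10, -6, -4, -1, 8, 17, 26}, so |A + A| = 14. Thus K = 14/5. For comparison, the minimum possible |A + A| over all 5-element sets is 2·5 − 1 = 9 (so min K = 9/5), attained only by arithmetic progressions.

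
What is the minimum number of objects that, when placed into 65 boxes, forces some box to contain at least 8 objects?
n = (8 − 1)·65 + 1 = 456

By the generalised pigeonhole principle, to guarantee some box contains ≥ r objects we need more than (r − 1) · k objects total. Threshold: n = (r − 1) · k + 1. With r = 8 and k = 65: n = 7 · 65 + 1 = 455 + 1 = 456. For n = 455 = 7 · 65, we can put exactly 7 objects in every box, avoiding 8 in any single one — so 456 is tight.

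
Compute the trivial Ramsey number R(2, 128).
R(2, 128) = 128

R(2, k) = k for all k ≥ 2: in a 2-colouring of K_k, either some edge is red (a red K_2) or all edges are blue (a blue K_k). And K_{127} coloured all-blue has no blue K_128, so R(2, 128) > 127. Hence R(2, 128) = 128.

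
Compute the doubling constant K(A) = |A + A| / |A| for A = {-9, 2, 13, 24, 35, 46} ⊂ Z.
K = |A + A| / |A| = 11/6

Enumerate A + A = {a + b : a, b ∈ A}. With |A| = 6, there are |A|^2 = 36 ordered sum pairs; collecting distinct values, A + A = {-18, -7, 4, 15, 26, 37, 48, 59, 70, 81, 92}, so |A + A| = 11. Thus K = 11/6. Here |A + A| = 2|A| − 1 = 11, the minimum possible — so K = 11/6 is minimal, which holds iff A is an arithmetic progression.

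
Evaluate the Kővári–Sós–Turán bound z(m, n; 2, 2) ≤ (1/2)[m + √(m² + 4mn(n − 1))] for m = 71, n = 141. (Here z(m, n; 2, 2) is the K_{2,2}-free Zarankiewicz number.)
z(71, 141; 2, 2) ≤ (1/2)[71 + √(71² + 4·71·141·140)] = (1/2)[71 + √5611201] = 1219.8987

Kővári–Sós–Turán: let r_1, ..., r_71 be the row sums and z = Σ r_i the total number of 1s. Each pair of columns can share at most one row with both entries 1 (else a 2×2 all-ones block appears), so Σ_i C(r_i, 2) ≤ C(141, 2) = 9870. By convexity Σ_i C(r_i, 2) ≥ 71·C(z/71, 2) = z(z − 71)/(2·71), giving z² − 71z − 71·141·140 ≤ 0 and hence z ≤ (1/2)[71 + √(5041 + 4·1401540)] = (1/2)[71 + √5611201] ≈ (1/2)(71 + 2368.7974) = 1219.8987.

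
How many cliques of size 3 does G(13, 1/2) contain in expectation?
E[# K_3] = C(13, 3) · (1/2)^C(3, 2) = 286 / 2^3 = 143/4 = 35.75

For each 3-subset S of vertices (there are C(13, 3) = 286 such S), let X_S = 1 if S induces a K_3 (all C(3, 2) = 3 edges present). Then P(X_S = 1) = (1/2)^3 = 1/8. By linearity of expectation, E[# K_3] = C(13, 3) · (1/2)^3 = 286 / 8 = 143/4 = 35.75.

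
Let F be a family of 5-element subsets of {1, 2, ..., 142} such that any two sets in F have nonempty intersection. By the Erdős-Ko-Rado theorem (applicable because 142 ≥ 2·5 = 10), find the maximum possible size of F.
max |F| = C(141, 4) = 15777195

The Erdős-Ko-Rado theorem states: for n ≥ 2k, an intersecting family of k-subsets of an n-element set has size at most C(n − 1, k − 1), with equality for 'star' families {A ⊆ [n] : |A| = k, i ∈ A} (fix an element i). For n = 142, k = 5: C(141, 4) = 15777195.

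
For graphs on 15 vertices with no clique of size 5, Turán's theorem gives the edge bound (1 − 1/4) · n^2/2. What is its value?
Turán density bound = (3/4) · 15^2/2 = 675/8 ≈ 84.375

Turán's theorem: ex(n, K_{r+1}) is achieved by the complete r-partite Turán graph T(n, r) with parts as balanced as possible, and is at most (1 − 1/r) · n^2/2. For r = 4, n = 15: the density bound is (3/4) · 225/2 = 675/8 ≈ 84.375. The integer-valued extremum is e(T(15, 4)) = 84, which is strictly less than the density bound 675/8 since 4 ∤ 15 (the parts of T(15, 4) cannot all be equal).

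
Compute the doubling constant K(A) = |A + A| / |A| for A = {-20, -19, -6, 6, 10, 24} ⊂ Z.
K = |A + A| / |A| = 20/6 = 10/3

Enumerate A + A = {a + b : a, b ∈ A}. With |A| = 6, there are |A|^2 = 36 ordered sum pairs; collecting distinct values, A + A = {-40, -39, -38, -26, -25, -14, -13, -12, -10, -9, 0, 4, 5, 12, 16, 18, 20, 30, 34, 48}, so |A + A| = 20. Thus K = 20/6 = 10/3. For comparison, the minimum possible |A + A| over all 6-element sets is 2·6 − 1 = 11 (so min K = 11/6), attained only by arithmetic progressions.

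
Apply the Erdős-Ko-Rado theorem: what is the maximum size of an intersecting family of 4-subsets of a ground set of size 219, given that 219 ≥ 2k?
max |F| = C(218, 3) = 1703016

Erdős-Ko-Rado (1961): when n ≥ 2k, max |F| = C(n−1, k−1). The bound is attained by the star {A : i ∈ A} for any fixed i ∈ [n]. Here C(219−1, 4−1) = C(218, 3) = 1703016.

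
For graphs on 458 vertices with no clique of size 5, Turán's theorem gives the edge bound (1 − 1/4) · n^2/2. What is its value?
Turán density bound = (3/4) · 458^2/2 = 157323/2 ≈ 78661.5

Turán's theorem: ex(n, K_{r+1}) is achieved by the complete r-partite Turán graph T(n, r) with parts as balanced as possible, and is at most (1 − 1/r) · n^2/2. For r = 4, n = 458: the density bound is (3/4) · 209764/2 = 157323/2 ≈ 78661.5. The integer-valued extremum is e(T(458, 4)) = 78661, which is strictly less than the density bound 157323/2 since 4 ∤ 458 (the parts of T(458, 4) cannot all be equal).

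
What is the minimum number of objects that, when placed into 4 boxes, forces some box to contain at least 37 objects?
n = (37 − 1)·4 + 1 = 145

By the generalised pigeonhole principle, to guarantee some box contains ≥ r objects we need more than (r − 1) · k objects total. Threshold: n = (r − 1) · k + 1. With r = 37 and k = 4: n = 36 · 4 + 1 = 144 + 1 = 145. For n = 144 = 36 · 4, we can put exactly 36 objects in every box, avoiding 37 in any single one — so 145 is tight.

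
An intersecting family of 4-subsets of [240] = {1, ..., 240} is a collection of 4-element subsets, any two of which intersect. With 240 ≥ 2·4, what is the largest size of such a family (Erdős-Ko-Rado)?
max |F| = C(239, 3) = 2246839

The Erdős-Ko-Rado theorem states: for n ≥ 2k, an intersecting family of k-subsets of an n-element set has size at most C(n − 1, k − 1), with equality for 'star' families {A ⊆ [n] : |A| = k, i ∈ A} (fix an element i). For n = 240, k = 4: C(239, 3) = 2246839.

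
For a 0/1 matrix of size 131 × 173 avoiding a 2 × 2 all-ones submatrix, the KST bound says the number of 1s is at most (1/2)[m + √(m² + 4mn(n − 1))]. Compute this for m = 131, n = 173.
z(131, 173; 2, 2) ≤ (1/2)[131 + √(131² + 4·131·173·172)] = (1/2)[131 + √15609305] = 2040.9306

Kővári–Sós–Turán: let r_1, ..., r_131 be the row sums and z = Σ r_i the total number of 1s. Each pair of columns can share at most one row with both entries 1 (else a 2×2 all-ones block appears), so Σ_i C(r_i, 2) ≤ C(173, 2) = 14878. By convexity Σ_i C(r_i, 2) ≥ 131·C(z/131, 2) = z(z − 131)/(2·131), giving z² − 131z − 131·173·172 ≤ 0 and hence z ≤ (1/2)[131 + √(17161 + 4·3898036)] = (1/2)[131 + √15609305] ≈ (1/2)(131 + 3950.8613) = 2040.9306.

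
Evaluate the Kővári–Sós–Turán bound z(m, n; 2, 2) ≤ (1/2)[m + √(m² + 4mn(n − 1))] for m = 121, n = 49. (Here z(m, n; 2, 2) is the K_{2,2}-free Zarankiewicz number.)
z(121, 49; 2, 2) ≤ (1/2)[121 + √(121² + 4·121·49·48)] = (1/2)[121 + √1153009] = 597.3913

Kővári–Sós–Turán: let r_1, ..., r_121 be the row sums and z = Σ r_i the total number of 1s. Each pair of columns can share at most one row with both entries 1 (else a 2×2 all-ones block appears), so Σ_i C(r_i, 2) ≤ C(49, 2) = 1176. By convexity Σ_i C(r_i, 2) ≥ 121·C(z/121, 2) = z(z − 121)/(2·121), giving z² − 121z − 121·49·48 ≤ 0 and hence z ≤ (1/2)[121 + √(14641 + 4·284592)] = (1/2)[121 + √1153009] ≈ (1/2)(121 + 1073.7826) = 597.3913.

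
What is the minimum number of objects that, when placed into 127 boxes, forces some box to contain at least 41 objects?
n = (41 − 1)·127 + 1 = 5081

By the generalised pigeonhole principle, to guarantee some box contains ≥ r objects we need more than (r − 1) · k objects total. Threshold: n = (r − 1) · k + 1. With r = 41 and k = 127: n = 40 · 127 + 1 = 5080 + 1 = 5081. For n = 5080 = 40 · 127, we can put exactly 40 objects in every box, avoiding 41 in any single one — so 5081 is tight.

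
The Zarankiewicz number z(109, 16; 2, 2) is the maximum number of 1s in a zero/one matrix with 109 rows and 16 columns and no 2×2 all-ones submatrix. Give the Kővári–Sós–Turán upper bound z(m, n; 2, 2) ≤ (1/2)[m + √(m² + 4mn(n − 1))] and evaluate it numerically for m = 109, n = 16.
z(109, 16; 2, 2) ≤ (1/2)[109 + √(109² + 4·109·16·15)] = (1/2)[109 + √116521] = 225.1759

Kővári–Sós–Turán: let r_1, ..., r_109 be the row sums and z = Σ r_i the total number of 1s. Each pair of columns can share at most one row with both entries 1 (else a 2×2 all-ones block appears), so Σ_i C(r_i, 2) ≤ C(16, 2) = 120. By convexity Σ_i C(r_i, 2) ≥ 109·C(z/109, 2) = z(z − 109)/(2·109), giving z² − 109z − 109·16·15 ≤ 0 and hence z ≤ (1/2)[109 + √(11881 + 4·26160)] = (1/2)[109 + √116521] ≈ (1/2)(109 + 341.3517) = 225.1759.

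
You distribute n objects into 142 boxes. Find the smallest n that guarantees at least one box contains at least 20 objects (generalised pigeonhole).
n = (20 − 1)·142 + 1 = 2699

By the generalised pigeonhole principle, to guarantee some box contains ≥ r objects we need more than (r − 1) · k objects total. Threshold: n = (r − 1) · k + 1. With r = 20 and k = 142: n = 19 · 142 + 1 = 2698 + 1 = 2699. For n = 2698 = 19 · 142, we can put exactly 19 objects in every box, avoiding 20 in any single one — so 2699 is tight.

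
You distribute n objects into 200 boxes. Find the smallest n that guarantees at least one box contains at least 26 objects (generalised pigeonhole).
n = (26 − 1)·200 + 1 = 5001

By the generalised pigeonhole principle, to guarantee some box contains ≥ r objects we need more than (r − 1) · k objects total. Threshold: n = (r − 1) · k + 1. With r = 26 and k = 200: n = 25 · 200 + 1 = 5000 + 1 = 5001. For n = 5000 = 25 · 200, we can put exactly 25 objects in every box, avoiding 26 in any single one — so 5001 is tight.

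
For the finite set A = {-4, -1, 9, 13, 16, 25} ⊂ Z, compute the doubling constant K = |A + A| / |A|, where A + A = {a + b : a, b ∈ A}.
K = |A + A| / |A| = 20/6 = 10/3

Enumerate A + A = {a + b : a, b ∈ A}. With |A| = 6, there are |A|^2 = 36 ordered sum pairs; collecting distinct values, A + A = {-8, -5, -2, 5, 8, 9, 12, 15, 18, 21, 22, 24, 25, 26, 29, 32, 34, 38, 41, 50}, so |A + A| = 20. Thus K = 20/6 = 10/3. For comparison, the minimum possible |A + A| over all 6-element sets is 2·6 − 1 = 11 (so min K = 11/6), attained only by arithmetic progressions.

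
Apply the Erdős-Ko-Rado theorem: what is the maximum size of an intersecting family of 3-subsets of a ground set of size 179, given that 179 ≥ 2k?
max |F| = C(178, 2) = 15753

Erdős-Ko-Rado (1961): when n ≥ 2k, max |F| = C(n−1, k−1). The bound is attained by the star {A : i ∈ A} for any fixed i ∈ [n]. Here C(179−1, 3−1) = C(178, 2) = 15753.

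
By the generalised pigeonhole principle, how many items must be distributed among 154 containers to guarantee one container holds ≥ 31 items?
n = (31 − 1)·154 + 1 = 4621

By the generalised pigeonhole principle, to guarantee some box contains ≥ r objects we need more than (r − 1) · k objects total. Threshold: n = (r − 1) · k + 1. With r = 31 and k = 154: n = 30 · 154 + 1 = 4620 + 1 = 4621. For n = 4620 = 30 · 154, we can put exactly 30 objects in every box, avoiding 31 in any single one — so 4621 is tight.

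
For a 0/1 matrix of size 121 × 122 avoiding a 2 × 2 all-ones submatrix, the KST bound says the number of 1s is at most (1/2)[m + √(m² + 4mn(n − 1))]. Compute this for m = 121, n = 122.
z(121, 122; 2, 2) ≤ (1/2)[121 + √(121² + 4·121·122·121)] = (1/2)[121 + √7159449] = 1398.3573

Kővári–Sós–Turán: let r_1, ..., r_121 be the row sums and z = Σ r_i the total number of 1s. Each pair of columns can share at most one row with both entries 1 (else a 2×2 all-ones block appears), so Σ_i C(r_i, 2) ≤ C(122, 2) = 7381. By convexity Σ_i C(r_i, 2) ≥ 121·C(z/121, 2) = z(z − 121)/(2·121), giving z² − 121z − 121·122·121 ≤ 0 and hence z ≤ (1/2)[121 + √(14641 + 4·1786202)] = (1/2)[121 + √7159449] ≈ (1/2)(121 + 2675.7147) = 1398.3573.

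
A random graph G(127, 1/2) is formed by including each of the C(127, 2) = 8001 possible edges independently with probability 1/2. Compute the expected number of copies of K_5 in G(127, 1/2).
E[# K_5] = C(127, 5) · (1/2)^C(5, 2) = 254231775 / 2^10 ≈ 248273.217773

For each 5-subset S of vertices (there are C(127, 5) = 254231775 such S), let X_S = 1 if S induces a K_5 (all C(5, 2) = 10 edges present). Then P(X_S = 1) = (1/2)^10 = 1/1024. By linearity of expectation, E[# K_5] = C(127, 5) · (1/2)^10 = 254231775 / 1024 ≈ 248273.217773.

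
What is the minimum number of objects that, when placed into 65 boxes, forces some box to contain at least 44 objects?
n = (44 − 1)·65 + 1 = 2796

By the generalised pigeonhole principle, to guarantee some box contains ≥ r objects we need more than (r − 1) · k objects total. Threshold: n = (r − 1) · k + 1. With r = 44 and k = 65: n = 43 · 65 + 1 = 2795 + 1 = 2796. For n = 2795 = 43 · 65, we can put exactly 43 objects in every box, avoiding 44 in any single one — so 2796 is tight.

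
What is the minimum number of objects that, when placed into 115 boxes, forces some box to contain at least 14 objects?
n = (14 − 1)·115 + 1 = 1496

By the generalised pigeonhole principle, to guarantee some box contains ≥ r objects we need more than (r − 1) · k objects total. Threshold: n = (r − 1) · k + 1. With r = 14 and k = 115: n = 13 · 115 + 1 = 1495 + 1 = 1496. For n = 1495 = 13 · 115, we can put exactly 13 objects in every box, avoiding 14 in any single one — so 1496 is tight.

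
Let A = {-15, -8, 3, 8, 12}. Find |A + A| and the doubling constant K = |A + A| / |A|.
K = |A + A| / |A| = 15/5 = 3

Enumerate A + A = {a + b : a, b ∈ A}. With |A| = 5, there are |A|^2 = 25 ordered sum pairs; collecting distinct values, A + A = {-30, -23, -16, -12, -7, -5, -3, 0, 4, 6, 11, 15, 16, 20, 24}, so |A + A| = 15. Thus K = 15/5 = 3. For comparison, the minimum possible |A + A| over all 5-element sets is 2·5 − 1 = 9 (so min K = 9/5), attained only by arithmetic progressions.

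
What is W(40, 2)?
W(40, 2) = 40 + 1 = 41

A 2-term AP is any pair of integers, so a monochromatic 2-AP exists iff some colour is used at least twice. With 40 colours, the colouring i ↦ i on {1, ..., 40} uses each colour once, avoiding any monochromatic pair, so W(40, 2) > 40. For {1, ..., 41}, pigeonhole forces two integers of the same colour, which form a monochromatic 2-AP. Hence W(40, 2) = 41.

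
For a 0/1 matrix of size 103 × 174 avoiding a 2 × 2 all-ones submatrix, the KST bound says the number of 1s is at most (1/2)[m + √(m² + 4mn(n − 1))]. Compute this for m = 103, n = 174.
z(103, 174; 2, 2) ≤ (1/2)[103 + √(103² + 4·103·174·173)] = (1/2)[103 + √12412633] = 1813.0783

Kővári–Sós–Turán: let r_1, ..., r_103 be the row sums and z = Σ r_i the total number of 1s. Each pair of columns can share at most one row with both entries 1 (else a 2×2 all-ones block appears), so Σ_i C(r_i, 2) ≤ C(174, 2) = 15051. By convexity Σ_i C(r_i, 2) ≥ 103·C(z/103, 2) = z(z − 103)/(2·103), giving z² − 103z − 103·174·173 ≤ 0 and hence z ≤ (1/2)[103 + √(10609 + 4·3100506)] = (1/2)[103 + √12412633] ≈ (1/2)(103 + 3523.1567) = 1813.0783.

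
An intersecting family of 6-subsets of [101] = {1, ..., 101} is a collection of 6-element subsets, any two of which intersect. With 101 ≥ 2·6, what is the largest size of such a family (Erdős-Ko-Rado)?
max |F| = C(100, 5) = 75287520

The Erdős-Ko-Rado theorem states: for n ≥ 2k, an intersecting family of k-subsets of an n-element set has size at most C(n − 1, k − 1), with equality for 'star' families {A ⊆ [n] : |A| = k, i ∈ A} (fix an element i). For n = 101, k = 6: C(100, 5) = 75287520.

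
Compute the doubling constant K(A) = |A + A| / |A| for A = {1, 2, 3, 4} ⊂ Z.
K = |A + A| / |A| = 7/4

Enumerate A + A = {a + b : a, b ∈ A}. With |A| = 4, there are |A|^2 = 16 ordered sum pairs; collecting distinct values, A + A = {2, 3, 4, 5, 6, 7, 8}, so |A + A| = 7. Thus K = 7/4. Here |A + A| = 2|A| − 1 = 7, the minimum possible — so K = 7/4 is minimal, which holds iff A is an arithmetic progression.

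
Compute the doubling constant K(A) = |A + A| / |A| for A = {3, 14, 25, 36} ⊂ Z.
K = |A + A| / |A| = 7/4

Enumerate A + A = {a + b : a, b ∈ A}. With |A| = 4, there are |A|^2 = 16 ordered sum pairs; collecting distinct values, A + A = {6, 17, 28, 39, 50, 61, 72}, so |A + A| = 7. Thus K = 7/4. Here |A + A| = 2|A| − 1 = 7, the minimum possible — so K = 7/4 is minimal, which holds iff A is an arithmetic progression.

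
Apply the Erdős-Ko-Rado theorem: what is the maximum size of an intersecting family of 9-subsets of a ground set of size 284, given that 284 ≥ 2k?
max |F| = C(283, 8) = 923458157336331

Erdős-Ko-Rado (1961): when n ≥ 2k, max |F| = C(n−1, k−1). The bound is attained by the star {A : i ∈ A} for any fixed i ∈ [n]. Here C(284−1, 9−1) = C(283, 8) = 923458157336331.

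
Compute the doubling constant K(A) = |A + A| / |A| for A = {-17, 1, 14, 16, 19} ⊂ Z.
K = |A + A| / |A| = 14/5

Enumerate A + A = {a + b : a, b ∈ A}. With |A| = 5, there are |A|^2 = 25 ordered sum pairs; collecting distinct values, A + A = {-34, -16, -3, -1, 2, 15, 17, 20, 28, 30, 32, 33, 35, 38}, so |A + A| = 14. Thus K = 14/5. For comparison, the minimum possible |A + A| over all 5-element sets is 2·5 − 1 = 9 (so min K = 9/5), attained only by arithmetic progressions.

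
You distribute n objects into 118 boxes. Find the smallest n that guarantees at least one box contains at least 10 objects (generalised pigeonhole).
n = (10 − 1)·118 + 1 = 1063

By the generalised pigeonhole principle, to guarantee some box contains ≥ r objects we need more than (r − 1) · k objects total. Threshold: n = (r − 1) · k + 1. With r = 10 and k = 118: n = 9 · 118 + 1 = 1062 + 1 = 1063. For n = 1062 = 9 · 118, we can put exactly 9 objects in every box, avoiding 10 in any single one — so 1063 is tight.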